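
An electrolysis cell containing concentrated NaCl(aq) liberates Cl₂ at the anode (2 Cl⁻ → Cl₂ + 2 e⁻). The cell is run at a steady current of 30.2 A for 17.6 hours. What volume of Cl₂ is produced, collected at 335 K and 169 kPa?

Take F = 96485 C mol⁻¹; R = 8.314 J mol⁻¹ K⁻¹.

Q = I·t = 30.20 A × 63360 s = 1913000 C.
n(e⁻) = Q/F = 1913000 / 96485 = 19.83 mol.
2 electrons are transferred per Cl₂ molecule, so n(Cl₂) = 19.83 / 2 = 9.916 mol.
V = nRT/P = (9.916 × 8.314 × 335) / (169 × 10³ Pa) = 0.163 m³ = 163 L.

163 L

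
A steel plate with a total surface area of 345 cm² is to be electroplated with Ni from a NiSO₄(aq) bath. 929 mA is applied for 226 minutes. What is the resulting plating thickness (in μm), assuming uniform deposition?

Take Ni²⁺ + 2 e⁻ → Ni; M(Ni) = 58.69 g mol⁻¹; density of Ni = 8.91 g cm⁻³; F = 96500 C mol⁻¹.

Q = I·t = 0.9290 × 13560 = 12600 C; n(e⁻) = 0.1305 mol.
n(Ni) = n(e⁻)/2 = 0.06527 mol, so m = 0.06527 × 58.69 = 3.831 g.
Volume = m/ρ = 3.831 / 8.91 = 0.4299 cm³.
Thickness = V/A = 0.4299 / 345 = 0.00125 cm = 12.5 μm.

12.5 μm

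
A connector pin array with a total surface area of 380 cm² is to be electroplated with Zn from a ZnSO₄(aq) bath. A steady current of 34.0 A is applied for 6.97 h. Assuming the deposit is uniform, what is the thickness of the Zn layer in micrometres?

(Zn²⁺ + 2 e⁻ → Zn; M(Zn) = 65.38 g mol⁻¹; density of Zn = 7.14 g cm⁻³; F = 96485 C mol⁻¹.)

Q = I·t = 34.00 × 25092 = 853100 C; n(e⁻) = 8.842 mol.
n(Zn) = n(e⁻)/2 = 4.421 mol, so m = 4.421 × 65.38 = 289.0 g.
Volume = m/ρ = 289.0 / 7.14 = 40.48 cm³.
Thickness = V/A = 40.48 / 380 = 0.107 cm = 1070 μm.

1070 μm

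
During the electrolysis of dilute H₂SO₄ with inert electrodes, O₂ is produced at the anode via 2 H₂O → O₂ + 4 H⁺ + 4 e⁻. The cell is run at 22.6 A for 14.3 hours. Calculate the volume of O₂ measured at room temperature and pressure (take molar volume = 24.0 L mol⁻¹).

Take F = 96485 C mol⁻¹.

Q = I·t = 22.60 A × 51480 s = 1163000 C.
n(e⁻) = Q/F = 1163000 / 96485 = 12.06 mol.
4 electrons are transferred per O₂ molecule, so n(O₂) = 12.06 / 4 = 3.015 mol.
V = n × V_m = 3.015 × 24.0 = 72.3 L.

72.3 L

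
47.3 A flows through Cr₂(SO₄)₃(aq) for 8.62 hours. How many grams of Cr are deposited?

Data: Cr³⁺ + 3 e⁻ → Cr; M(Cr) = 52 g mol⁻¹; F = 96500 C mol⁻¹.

Q = I·t = 47.30 A × 31032 s = 1468000 C.
n(e⁻) = Q/F = 1468000 / 96500 = 15.21 mol.
Cr³⁺ + 3 e⁻ → Cr, so n(Cr) = n(e⁻)/3 = 5.070 mol.
m = n·M = 5.070 × 52 = 264 g.

264 g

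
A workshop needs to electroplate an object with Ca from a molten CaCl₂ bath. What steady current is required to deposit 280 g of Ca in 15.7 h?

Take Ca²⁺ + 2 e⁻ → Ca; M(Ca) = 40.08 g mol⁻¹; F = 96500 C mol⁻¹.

n(Ca) = 280 / 40.08 = 6.986 mol.
n(e⁻) = 2 × 6.986 = 13.97 mol.
Q = n(e⁻)·F = 13.97 × 96500 = 1348000 C.
I = Q/t = 1348000 / 56520 s = 23.9 A.

23.9 A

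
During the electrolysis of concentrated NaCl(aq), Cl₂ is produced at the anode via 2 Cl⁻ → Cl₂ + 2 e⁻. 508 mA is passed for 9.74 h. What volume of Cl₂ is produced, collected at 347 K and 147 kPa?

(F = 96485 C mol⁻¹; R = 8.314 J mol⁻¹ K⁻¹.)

1.81 L

Q = I·t = 0.5080 A × 35064 s = 17810 C.
n(e⁻) = Q/F = 17810 / 96485 = 0.1846 mol.
2 electrons are transferred per Cl₂ molecule, so n(Cl₂) = 0.1846 / 2 = 0.09231 mol.
V = nRT/P = (0.09231 × 8.314 × 347) / (147 × 10³ Pa) = 0.00181 m³ = 1.81 L.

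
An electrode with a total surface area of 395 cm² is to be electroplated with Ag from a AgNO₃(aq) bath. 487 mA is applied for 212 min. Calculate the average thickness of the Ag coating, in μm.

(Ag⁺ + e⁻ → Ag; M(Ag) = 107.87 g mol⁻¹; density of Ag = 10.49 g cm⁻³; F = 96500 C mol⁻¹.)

16.7 μm

Q = I·t = 0.4870 × 12720 = 6195 C; n(e⁻) = 0.06419 mol.
n(Ag) = n(e⁻)/1 = 0.06419 mol, so m = 0.06419 × 107.87 = 6.925 g.
Volume = m/ρ = 6.925 / 10.49 = 0.6601 cm³.
Thickness = V/A = 0.6601 / 395 = 0.00167 cm = 16.7 μm.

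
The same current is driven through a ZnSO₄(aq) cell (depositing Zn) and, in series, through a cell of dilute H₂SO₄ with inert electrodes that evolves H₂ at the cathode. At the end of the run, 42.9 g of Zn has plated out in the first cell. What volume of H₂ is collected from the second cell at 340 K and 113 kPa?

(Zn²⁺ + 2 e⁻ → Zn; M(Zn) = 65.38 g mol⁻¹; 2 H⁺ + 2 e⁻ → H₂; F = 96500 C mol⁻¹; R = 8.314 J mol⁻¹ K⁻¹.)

16.4 L

n(Zn) = 42.9 / 65.38 = 0.6562 mol, so n(e⁻) = 2 × 0.6562 = 1.312 mol.
The cells are in series, so the same 1.312 mol of electrons passes through the second cell.
2 H⁺ + 2 e⁻ → H₂ — 2 mol e⁻ per mol H₂, so n(H₂) = 1.312/2 = 0.6562 mol.
V = nRT/P = (0.6562 × 8.314 × 340) / (113 × 10³) = 0.0164 m³ = 16.4 L.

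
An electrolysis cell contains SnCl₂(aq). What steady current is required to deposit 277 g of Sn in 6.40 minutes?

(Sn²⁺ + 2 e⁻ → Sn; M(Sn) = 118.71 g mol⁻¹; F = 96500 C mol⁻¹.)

1170 A

n(Sn) = 277 / 118.71 = 2.333 mol.
n(e⁻) = 2 × 2.333 = 4.667 mol.
Q = n(e⁻)·F = 4.667 × 96500 = 450300 C.
I = Q/t = 450300 / 384.00 s = 1170 A.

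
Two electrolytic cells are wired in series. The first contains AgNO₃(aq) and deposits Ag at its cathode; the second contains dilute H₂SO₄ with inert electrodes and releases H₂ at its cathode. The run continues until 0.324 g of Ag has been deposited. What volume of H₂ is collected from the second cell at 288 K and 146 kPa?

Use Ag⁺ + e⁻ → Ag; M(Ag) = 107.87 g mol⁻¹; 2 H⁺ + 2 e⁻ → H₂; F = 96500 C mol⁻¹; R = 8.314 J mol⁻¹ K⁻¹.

0.0246 L

n(Ag) = 0.324 / 107.87 = 0.003004 mol, so n(e⁻) = 1 × 0.003004 = 0.003004 mol.
The cells are in series, so the same 0.003004 mol of electrons passes through the second cell.
2 H⁺ + 2 e⁻ → H₂ — 2 mol e⁻ per mol H₂, so n(H₂) = 0.003004/2 = 0.001502 mol.
V = nRT/P = (0.001502 × 8.314 × 288) / (146 × 10³) = 2.46 × 10⁻⁵ m³ = 0.0246 L.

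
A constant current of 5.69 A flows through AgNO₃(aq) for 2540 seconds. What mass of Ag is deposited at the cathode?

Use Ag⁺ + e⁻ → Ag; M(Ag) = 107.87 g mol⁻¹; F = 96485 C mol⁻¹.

Q = I·t = 5.690 A × 2540.0 s = 14450 C.
n(e⁻) = Q/F = 14450 / 96485 = 0.1498 mol.
Ag⁺ + e⁻ → Ag, so n(Ag) = n(e⁻)/1 = 0.1498 mol.
m = n·M = 0.1498 × 107.87 = 16.2 g.

16.2 g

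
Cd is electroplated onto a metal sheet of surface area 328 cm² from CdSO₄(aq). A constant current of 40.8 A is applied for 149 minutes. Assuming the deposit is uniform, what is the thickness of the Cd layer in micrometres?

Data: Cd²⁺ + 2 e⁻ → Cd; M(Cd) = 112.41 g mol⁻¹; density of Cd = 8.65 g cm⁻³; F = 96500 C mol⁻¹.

Q = I·t = 40.80 × 8940.0 = 364800 C; n(e⁻) = 3.780 mol.
n(Cd) = n(e⁻)/2 = 1.890 mol, so m = 1.890 × 112.41 = 212.4 g.
Volume = m/ρ = 212.4 / 8.65 = 24.56 cm³.
Thickness = V/A = 24.56 / 328 = 0.0749 cm = 749 μm.

749 μm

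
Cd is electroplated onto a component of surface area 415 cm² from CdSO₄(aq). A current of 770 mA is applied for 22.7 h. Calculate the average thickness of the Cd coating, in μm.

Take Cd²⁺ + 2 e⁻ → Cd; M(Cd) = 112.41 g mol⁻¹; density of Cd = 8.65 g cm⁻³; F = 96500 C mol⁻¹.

Q = I·t = 0.7700 × 81720 = 62920 C; n(e⁻) = 0.6521 mol.
n(Cd) = n(e⁻)/2 = 0.3260 mol, so m = 0.3260 × 112.41 = 36.65 g.
Volume = m/ρ = 36.65 / 8.65 = 4.237 cm³.
Thickness = V/A = 4.237 / 415 = 0.0102 cm = 102 μm.

102 μm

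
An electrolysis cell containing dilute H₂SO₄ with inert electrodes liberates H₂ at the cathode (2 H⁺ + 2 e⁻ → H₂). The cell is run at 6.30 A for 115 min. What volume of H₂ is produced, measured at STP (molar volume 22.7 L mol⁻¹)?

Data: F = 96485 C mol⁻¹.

5.11 L

Q = I·t = 6.300 A × 6900.0 s = 43470 C.
n(e⁻) = Q/F = 43470 / 96485 = 0.4505 mol.
2 electrons are transferred per H₂ molecule, so n(H₂) = 0.4505 / 2 = 0.2253 mol.
V = n × V_m = 0.2253 × 22.7 = 5.11 L.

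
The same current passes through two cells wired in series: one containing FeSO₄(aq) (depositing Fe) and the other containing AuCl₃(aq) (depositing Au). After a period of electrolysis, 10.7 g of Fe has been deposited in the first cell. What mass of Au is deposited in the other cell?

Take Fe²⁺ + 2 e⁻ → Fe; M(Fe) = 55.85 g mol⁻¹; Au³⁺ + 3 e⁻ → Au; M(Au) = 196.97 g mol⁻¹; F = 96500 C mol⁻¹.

25.2 g

n(Fe) = 10.7 / 55.85 = 0.1916 mol.
Since Fe²⁺ + 2 e⁻ → Fe, n(e⁻) passed = 2 × 0.1916 = 0.3832 mol.
Cells in series carry the same charge, so the same 0.3832 mol of electrons passes through cell 2.
Au³⁺ + 3 e⁻ → Au, so n(Au) = 0.3832 / 3 = 0.1277 mol.
m(Au) = 0.1277 × 196.97 = 25.2 g.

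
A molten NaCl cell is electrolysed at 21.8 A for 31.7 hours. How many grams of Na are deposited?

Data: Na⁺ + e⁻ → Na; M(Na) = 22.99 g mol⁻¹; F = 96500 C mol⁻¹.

Q = I·t = 21.80 A × 114120 s = 2488000 C.
n(e⁻) = Q/F = 2488000 / 96500 = 25.78 mol.
Na⁺ + e⁻ → Na, so n(Na) = n(e⁻)/1 = 25.78 mol.
m = n·M = 25.78 × 22.99 = 593 g.

593 g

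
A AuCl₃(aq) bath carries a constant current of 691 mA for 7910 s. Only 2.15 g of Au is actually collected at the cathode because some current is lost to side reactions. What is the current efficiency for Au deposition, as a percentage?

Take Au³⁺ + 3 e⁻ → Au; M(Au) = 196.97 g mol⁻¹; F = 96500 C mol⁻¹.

57.8 %

Q = I·t = 0.6910 × 7910.0 = 5466 C; n(e⁻) = 5466/96500 = 0.05664 mol.
Theoretical n(Au) = n(e⁻)/3 = 0.01888 mol, i.e. m_theo = 0.01888 × 196.97 = 3.719 g.
Efficiency = m_actual / m_theo = 2.15 / 3.719 = 57.8 %.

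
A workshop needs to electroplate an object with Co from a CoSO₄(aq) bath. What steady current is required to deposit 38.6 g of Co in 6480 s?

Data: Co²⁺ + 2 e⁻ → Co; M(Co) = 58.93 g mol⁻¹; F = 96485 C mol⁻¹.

19.5 A

n(Co) = 38.6 / 58.93 = 0.6550 mol.
n(e⁻) = 2 × 0.6550 = 1.310 mol.
Q = n(e⁻)·F = 1.310 × 96485 = 126400 C.
I = Q/t = 126400 / 6480.0 s = 19.5 A.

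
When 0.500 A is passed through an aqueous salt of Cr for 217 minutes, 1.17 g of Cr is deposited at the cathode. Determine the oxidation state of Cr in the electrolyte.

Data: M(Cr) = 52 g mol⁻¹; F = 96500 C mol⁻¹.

Q = I·t = 0.5000 A × 13020 s = 6510 C, so n(e⁻) = 6510/96500 = 0.06746 mol.
n(Cr) deposited = 1.17 / 52 = 0.02250 mol.
Electrons per atom = n(e⁻)/n(Cr) = 0.06746 / 0.02250 = 3.00 ≈ 3, so the ion is Cr³⁺.

+3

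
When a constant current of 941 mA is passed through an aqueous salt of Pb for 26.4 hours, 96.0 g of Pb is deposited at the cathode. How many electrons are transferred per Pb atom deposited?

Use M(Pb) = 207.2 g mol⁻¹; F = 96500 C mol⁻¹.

Q = I·t = 0.9410 A × 95040 s = 89430 C, so n(e⁻) = 89430/96500 = 0.9268 mol.
n(Pb) deposited = 96.0 / 207.2 = 0.4633 mol.
Electrons per atom = n(e⁻)/n(Pb) = 0.9268 / 0.4633 = 2.00 ≈ 2, so the ion is Pb²⁺.

2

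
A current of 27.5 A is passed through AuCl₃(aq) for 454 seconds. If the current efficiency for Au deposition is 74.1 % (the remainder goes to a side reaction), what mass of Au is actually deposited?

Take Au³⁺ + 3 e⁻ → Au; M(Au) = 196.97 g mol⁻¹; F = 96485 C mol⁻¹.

6.30 g

Q = I·t = 27.50 × 454.00 = 12480 C.
n(e⁻) = 12480/96485 = 0.1294 mol; theoretically n(Au) = 0.1294/3 = 0.04313 mol, m_theo = 8.496 g.
At 74.1 % efficiency, m_actual = 0.741 × 8.496 = 6.30 g.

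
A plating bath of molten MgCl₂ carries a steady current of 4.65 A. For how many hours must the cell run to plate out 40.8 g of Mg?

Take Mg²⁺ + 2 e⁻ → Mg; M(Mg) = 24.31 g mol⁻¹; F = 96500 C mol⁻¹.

n(Mg) = m/M = 40.8 / 24.31 = 1.678 mol.
Each Mg atom requires 2 electrons, so n(e⁻) = 2 × 1.678 = 3.357 mol.
Q = n(e⁻)·F = 3.357 × 96500 = 323900 C.
t = Q/I = 323900 / 4.650 A = 69660 s = 19.3 h.

19.3 h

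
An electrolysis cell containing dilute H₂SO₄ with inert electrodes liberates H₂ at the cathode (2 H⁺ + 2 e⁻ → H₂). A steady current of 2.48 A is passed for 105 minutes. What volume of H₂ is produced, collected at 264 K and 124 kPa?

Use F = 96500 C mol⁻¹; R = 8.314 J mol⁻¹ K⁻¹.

1.43 L

Q = I·t = 2.480 A × 6300.0 s = 15620 C.
n(e⁻) = Q/F = 15620 / 96500 = 0.1619 mol.
2 electrons are transferred per H₂ molecule, so n(H₂) = 0.1619 / 2 = 0.08095 mol.
V = nRT/P = (0.08095 × 8.314 × 264) / (124 × 10³ Pa) = 0.00143 m³ = 1.43 L.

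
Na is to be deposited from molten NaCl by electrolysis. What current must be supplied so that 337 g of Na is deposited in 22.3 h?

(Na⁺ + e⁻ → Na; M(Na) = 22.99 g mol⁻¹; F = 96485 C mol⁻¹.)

17.6 A

n(Na) = 337 / 22.99 = 14.66 mol.
n(e⁻) = 1 × 14.66 = 14.66 mol.
Q = n(e⁻)·F = 14.66 × 96485 = 1414000 C.
I = Q/t = 1414000 / 80280 s = 17.6 A.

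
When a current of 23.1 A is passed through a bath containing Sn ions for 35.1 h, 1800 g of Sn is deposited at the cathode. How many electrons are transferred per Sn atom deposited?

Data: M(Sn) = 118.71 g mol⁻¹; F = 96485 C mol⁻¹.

Q = I·t = 23.10 A × 126360 s = 2919000 C, so n(e⁻) = 2919000/96485 = 30.25 mol.
n(Sn) deposited = 1800 / 118.71 = 15.16 mol.
Electrons per atom = n(e⁻)/n(Sn) = 30.25 / 15.16 = 2.00 ≈ 2, so the ion is Sn²⁺.

2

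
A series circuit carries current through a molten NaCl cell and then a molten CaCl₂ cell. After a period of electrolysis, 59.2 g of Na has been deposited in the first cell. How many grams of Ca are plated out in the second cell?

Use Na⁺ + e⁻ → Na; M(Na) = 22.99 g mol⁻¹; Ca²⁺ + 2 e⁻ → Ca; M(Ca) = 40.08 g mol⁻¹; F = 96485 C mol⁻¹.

51.6 g

n(Na) = 59.2 / 22.99 = 2.575 mol.
Since Na⁺ + e⁻ → Na, n(e⁻) passed = 1 × 2.575 = 2.575 mol.
Cells in series carry the same charge, so the same 2.575 mol of electrons passes through cell 2.
Ca²⁺ + 2 e⁻ → Ca, so n(Ca) = 2.575 / 2 = 1.288 mol.
m(Ca) = 1.288 × 40.08 = 51.6 g.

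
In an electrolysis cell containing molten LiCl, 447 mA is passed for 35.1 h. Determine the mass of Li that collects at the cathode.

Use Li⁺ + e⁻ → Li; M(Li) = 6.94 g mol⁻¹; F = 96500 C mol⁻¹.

Q = I·t = 0.4470 A × 126360 s = 56480 C.
n(e⁻) = Q/F = 56480 / 96500 = 0.5853 mol.
Li⁺ + e⁻ → Li, so n(Li) = n(e⁻)/1 = 0.5853 mol.
m = n·M = 0.5853 × 6.94 = 4.06 g.

4.06 g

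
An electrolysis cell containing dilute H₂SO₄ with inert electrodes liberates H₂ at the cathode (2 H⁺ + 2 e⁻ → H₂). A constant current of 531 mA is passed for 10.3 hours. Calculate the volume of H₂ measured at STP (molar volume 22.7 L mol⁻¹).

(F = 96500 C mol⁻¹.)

2.32 L

Q = I·t = 0.5310 A × 37080 s = 19690 C.
n(e⁻) = Q/F = 19690 / 96500 = 0.2040 mol.
2 electrons are transferred per H₂ molecule, so n(H₂) = 0.2040 / 2 = 0.1020 mol.
V = n × V_m = 0.1020 × 22.7 = 2.32 L.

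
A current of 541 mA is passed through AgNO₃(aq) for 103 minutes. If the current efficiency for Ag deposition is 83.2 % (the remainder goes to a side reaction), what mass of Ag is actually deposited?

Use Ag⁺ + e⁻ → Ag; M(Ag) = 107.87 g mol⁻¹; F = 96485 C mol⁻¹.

Q = I·t = 0.5410 × 6180.0 = 3343 C.
n(e⁻) = 3343/96485 = 0.03465 mol; theoretically n(Ag) = 0.03465/1 = 0.03465 mol, m_theo = 3.738 g.
At 83.2 % efficiency, m_actual = 0.832 × 3.738 = 3.11 g.

3.11 g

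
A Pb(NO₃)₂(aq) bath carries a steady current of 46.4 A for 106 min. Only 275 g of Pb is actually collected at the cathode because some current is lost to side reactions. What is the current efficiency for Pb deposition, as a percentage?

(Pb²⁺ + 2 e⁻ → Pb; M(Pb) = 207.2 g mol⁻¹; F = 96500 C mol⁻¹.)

Q = I·t = 46.40 × 6360.0 = 295100 C; n(e⁻) = 295100/96500 = 3.058 mol.
Theoretical n(Pb) = n(e⁻)/2 = 1.529 mol, i.e. m_theo = 1.529 × 207.2 = 316.8 g.
Efficiency = m_actual / m_theo = 275 / 316.8 = 86.8 %.

86.8 %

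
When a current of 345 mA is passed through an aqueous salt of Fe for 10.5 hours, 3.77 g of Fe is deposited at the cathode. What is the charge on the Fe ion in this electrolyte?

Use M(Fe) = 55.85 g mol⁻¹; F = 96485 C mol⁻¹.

+2

Q = I·t = 0.3450 A × 37800 s = 13040 C, so n(e⁻) = 13040/96485 = 0.1352 mol.
n(Fe) deposited = 3.77 / 55.85 = 0.06750 mol.
Electrons per atom = n(e⁻)/n(Fe) = 0.1352 / 0.06750 = 2.00 ≈ 2, so the ion is Fe²⁺.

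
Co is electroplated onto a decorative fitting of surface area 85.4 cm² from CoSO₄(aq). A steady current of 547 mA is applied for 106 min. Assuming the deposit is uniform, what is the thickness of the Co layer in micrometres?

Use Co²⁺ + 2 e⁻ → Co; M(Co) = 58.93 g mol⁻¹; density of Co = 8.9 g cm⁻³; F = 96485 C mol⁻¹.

Q = I·t = 0.5470 × 6360.0 = 3479 C; n(e⁻) = 0.03606 mol.
n(Co) = n(e⁻)/2 = 0.01803 mol, so m = 0.01803 × 58.93 = 1.062 g.
Volume = m/ρ = 1.062 / 8.9 = 0.1194 cm³.
Thickness = V/A = 0.1194 / 85.4 = 0.00140 cm = 14.0 μm.

14.0 μm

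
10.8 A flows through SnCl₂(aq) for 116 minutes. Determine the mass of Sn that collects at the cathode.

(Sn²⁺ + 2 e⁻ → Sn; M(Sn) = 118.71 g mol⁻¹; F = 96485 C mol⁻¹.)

46.2 g

Q = I·t = 10.80 A × 6960.0 s = 75170 C.
n(e⁻) = Q/F = 75170 / 96485 = 0.7791 mol.
Sn²⁺ + 2 e⁻ → Sn, so n(Sn) = n(e⁻)/2 = 0.3895 mol.
m = n·M = 0.3895 × 118.71 = 46.2 g.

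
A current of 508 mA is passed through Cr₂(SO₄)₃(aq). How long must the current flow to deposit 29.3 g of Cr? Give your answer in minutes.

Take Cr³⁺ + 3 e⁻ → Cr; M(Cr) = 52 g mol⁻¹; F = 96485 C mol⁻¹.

n(Cr) = m/M = 29.3 / 52 = 0.5635 mol.
Each Cr atom requires 3 electrons, so n(e⁻) = 3 × 0.5635 = 1.690 mol.
Q = n(e⁻)·F = 1.690 × 96485 = 163100 C.
t = Q/I = 163100 / 0.5080 A = 321100 s = 5350 min.

5350 min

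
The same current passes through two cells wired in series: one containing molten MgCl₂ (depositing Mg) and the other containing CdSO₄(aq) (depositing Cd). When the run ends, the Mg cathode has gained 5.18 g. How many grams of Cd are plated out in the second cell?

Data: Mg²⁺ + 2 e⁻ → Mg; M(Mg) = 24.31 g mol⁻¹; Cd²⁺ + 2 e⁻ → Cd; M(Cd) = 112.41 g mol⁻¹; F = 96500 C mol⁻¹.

24.0 g

n(Mg) = 5.18 / 24.31 = 0.2131 mol.
Since Mg²⁺ + 2 e⁻ → Mg, n(e⁻) passed = 2 × 0.2131 = 0.4262 mol.
Cells in series carry the same charge, so the same 0.4262 mol of electrons passes through cell 2.
Cd²⁺ + 2 e⁻ → Cd, so n(Cd) = 0.4262 / 2 = 0.2131 mol.
m(Cd) = 0.2131 × 112.41 = 24.0 g.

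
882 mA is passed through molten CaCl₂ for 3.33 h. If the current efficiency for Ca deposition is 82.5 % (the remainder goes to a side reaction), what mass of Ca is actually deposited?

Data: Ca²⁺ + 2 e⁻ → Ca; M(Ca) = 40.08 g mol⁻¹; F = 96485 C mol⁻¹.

1.81 g

Q = I·t = 0.8820 × 11988 = 10570 C.
n(e⁻) = 10570/96485 = 0.1096 mol; theoretically n(Ca) = 0.1096/2 = 0.05479 mol, m_theo = 2.196 g.
At 82.5 % efficiency, m_actual = 0.825 × 2.196 = 1.81 g.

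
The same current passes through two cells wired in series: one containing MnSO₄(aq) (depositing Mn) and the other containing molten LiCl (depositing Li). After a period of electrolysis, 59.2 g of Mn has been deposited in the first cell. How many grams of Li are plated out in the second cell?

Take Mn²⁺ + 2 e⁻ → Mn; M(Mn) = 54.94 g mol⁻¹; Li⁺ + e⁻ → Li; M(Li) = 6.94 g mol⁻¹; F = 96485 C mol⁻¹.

15.0 g

n(Mn) = 59.2 / 54.94 = 1.078 mol.
Since Mn²⁺ + 2 e⁻ → Mn, n(e⁻) passed = 2 × 1.078 = 2.155 mol.
Cells in series carry the same charge, so the same 2.155 mol of electrons passes through cell 2.
Li⁺ + e⁻ → Li, so n(Li) = 2.155 / 1 = 2.155 mol.
m(Li) = 2.155 × 6.94 = 15.0 g.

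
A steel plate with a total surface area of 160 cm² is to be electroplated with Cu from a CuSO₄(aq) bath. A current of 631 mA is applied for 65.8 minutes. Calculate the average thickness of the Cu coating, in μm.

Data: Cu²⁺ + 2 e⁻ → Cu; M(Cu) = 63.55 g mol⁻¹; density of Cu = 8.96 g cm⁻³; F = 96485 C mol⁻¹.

5.72 μm

Q = I·t = 0.6310 × 3948.0 = 2491 C; n(e⁻) = 0.02582 mol.
n(Cu) = n(e⁻)/2 = 0.01291 mol, so m = 0.01291 × 63.55 = 0.8204 g.
Volume = m/ρ = 0.8204 / 8.96 = 0.09156 cm³.
Thickness = V/A = 0.09156 / 160 = 5.72 × 10⁻⁴ cm = 5.72 μm.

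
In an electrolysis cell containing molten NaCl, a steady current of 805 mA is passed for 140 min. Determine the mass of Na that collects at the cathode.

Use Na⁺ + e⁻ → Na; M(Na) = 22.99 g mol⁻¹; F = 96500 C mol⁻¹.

1.61 g

Q = I·t = 0.8050 A × 8400.0 s = 6762 C.
n(e⁻) = Q/F = 6762 / 96500 = 0.07007 mol.
Na⁺ + e⁻ → Na, so n(Na) = n(e⁻)/1 = 0.07007 mol.
m = n·M = 0.07007 × 22.99 = 1.61 g.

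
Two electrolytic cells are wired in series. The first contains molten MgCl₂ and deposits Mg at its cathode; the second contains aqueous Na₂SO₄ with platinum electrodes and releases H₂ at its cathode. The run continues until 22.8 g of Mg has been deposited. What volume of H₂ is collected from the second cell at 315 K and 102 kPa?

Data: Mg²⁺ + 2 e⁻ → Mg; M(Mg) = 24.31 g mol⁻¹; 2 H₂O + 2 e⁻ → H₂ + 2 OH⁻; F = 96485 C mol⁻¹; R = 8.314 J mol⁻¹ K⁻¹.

n(Mg) = 22.8 / 24.31 = 0.9379 mol, so n(e⁻) = 2 × 0.9379 = 1.876 mol.
The cells are in series, so the same 1.876 mol of electrons passes through the second cell.
2 H₂O + 2 e⁻ → H₂ + 2 OH⁻ — 2 mol e⁻ per mol H₂, so n(H₂) = 1.876/2 = 0.9379 mol.
V = nRT/P = (0.9379 × 8.314 × 315) / (102 × 10³) = 0.0241 m³ = 24.1 L.

24.1 L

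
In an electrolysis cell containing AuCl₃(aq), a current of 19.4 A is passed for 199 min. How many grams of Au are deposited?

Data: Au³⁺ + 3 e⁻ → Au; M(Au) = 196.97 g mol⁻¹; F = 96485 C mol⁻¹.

Q = I·t = 19.40 A × 11940 s = 231600 C.
n(e⁻) = Q/F = 231600 / 96485 = 2.401 mol.
Au³⁺ + 3 e⁻ → Au, so n(Au) = n(e⁻)/3 = 0.8002 mol.
m = n·M = 0.8002 × 196.97 = 158 g.

158 g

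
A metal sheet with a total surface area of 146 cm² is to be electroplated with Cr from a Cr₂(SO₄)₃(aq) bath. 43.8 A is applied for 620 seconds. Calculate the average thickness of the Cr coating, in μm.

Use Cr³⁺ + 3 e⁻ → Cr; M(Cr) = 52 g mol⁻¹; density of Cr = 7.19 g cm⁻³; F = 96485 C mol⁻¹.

46.5 μm

Q = I·t = 43.80 × 620.00 = 27160 C; n(e⁻) = 0.2815 mol.
n(Cr) = n(e⁻)/3 = 0.09382 mol, so m = 0.09382 × 52 = 4.879 g.
Volume = m/ρ = 4.879 / 7.19 = 0.6785 cm³.
Thickness = V/A = 0.6785 / 146 = 0.00465 cm = 46.5 μm.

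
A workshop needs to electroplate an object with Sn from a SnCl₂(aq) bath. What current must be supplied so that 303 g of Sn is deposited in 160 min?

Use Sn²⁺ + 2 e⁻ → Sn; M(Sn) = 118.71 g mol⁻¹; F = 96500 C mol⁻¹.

51.3 A

n(Sn) = 303 / 118.71 = 2.552 mol.
n(e⁻) = 2 × 2.552 = 5.105 mol.
Q = n(e⁻)·F = 5.105 × 96500 = 492600 C.
I = Q/t = 492600 / 9600.0 s = 51.3 A.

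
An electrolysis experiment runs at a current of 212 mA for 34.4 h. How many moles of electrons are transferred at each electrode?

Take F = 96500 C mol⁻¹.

Q = I·t = 0.2120 A × 123840 s = 26250 C.
n(e⁻) = Q/F = 26250 / 96500 = 0.272 mol.

0.272 mol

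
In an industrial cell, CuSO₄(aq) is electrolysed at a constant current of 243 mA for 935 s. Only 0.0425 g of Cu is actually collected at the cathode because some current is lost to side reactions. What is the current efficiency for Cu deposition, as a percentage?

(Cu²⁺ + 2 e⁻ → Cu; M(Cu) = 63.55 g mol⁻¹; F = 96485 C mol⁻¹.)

Q = I·t = 0.2430 × 935.00 = 227.2 C; n(e⁻) = 227.2/96485 = 0.002355 mol.
Theoretical n(Cu) = n(e⁻)/2 = 0.001177 mol, i.e. m_theo = 0.001177 × 63.55 = 0.07482 g.
Efficiency = m_actual / m_theo = 0.0425 / 0.07482 = 56.8 %.

56.8 %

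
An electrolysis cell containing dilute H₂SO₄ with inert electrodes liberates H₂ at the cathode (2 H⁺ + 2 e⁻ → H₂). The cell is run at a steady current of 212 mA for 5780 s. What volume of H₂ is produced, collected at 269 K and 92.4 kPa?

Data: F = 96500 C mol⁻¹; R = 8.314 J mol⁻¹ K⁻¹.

0.154 L

Q = I·t = 0.2120 A × 5780.0 s = 1225 C.
n(e⁻) = Q/F = 1225 / 96500 = 0.01270 mol.
2 electrons are transferred per H₂ molecule, so n(H₂) = 0.01270 / 2 = 0.006349 mol.
V = nRT/P = (0.006349 × 8.314 × 269) / (92.4 × 10³ Pa) = 1.54 × 10⁻⁴ m³ = 0.154 L.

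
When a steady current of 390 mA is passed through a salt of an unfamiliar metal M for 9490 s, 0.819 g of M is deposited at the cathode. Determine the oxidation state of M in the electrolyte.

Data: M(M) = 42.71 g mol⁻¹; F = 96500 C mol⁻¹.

Q = I·t = 0.3900 A × 9490.0 s = 3701 C, so n(e⁻) = 3701/96500 = 0.03835 mol.
n(M) deposited = 0.819 / 42.71 = 0.01918 mol.
Electrons per atom = n(e⁻)/n(M) = 0.03835 / 0.01918 = 2.00 ≈ 2, so the ion is M²⁺.

+2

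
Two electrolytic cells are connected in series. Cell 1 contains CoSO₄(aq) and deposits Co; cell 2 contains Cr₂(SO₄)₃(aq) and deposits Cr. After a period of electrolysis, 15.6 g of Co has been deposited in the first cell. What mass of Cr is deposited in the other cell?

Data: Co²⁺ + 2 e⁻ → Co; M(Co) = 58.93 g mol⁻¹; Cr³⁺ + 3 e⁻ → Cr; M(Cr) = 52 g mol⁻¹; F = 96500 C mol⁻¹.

n(Co) = 15.6 / 58.93 = 0.2647 mol.
Since Co²⁺ + 2 e⁻ → Co, n(e⁻) passed = 2 × 0.2647 = 0.5294 mol.
Cells in series carry the same charge, so the same 0.5294 mol of electrons passes through cell 2.
Cr³⁺ + 3 e⁻ → Cr, so n(Cr) = 0.5294 / 3 = 0.1765 mol.
m(Cr) = 0.1765 × 52 = 9.18 g.

9.18 g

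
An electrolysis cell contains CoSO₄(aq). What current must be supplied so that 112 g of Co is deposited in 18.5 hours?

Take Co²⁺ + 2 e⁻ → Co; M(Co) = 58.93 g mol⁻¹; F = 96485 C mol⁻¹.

n(Co) = 112 / 58.93 = 1.901 mol.
n(e⁻) = 2 × 1.901 = 3.801 mol.
Q = n(e⁻)·F = 3.801 × 96485 = 366800 C.
I = Q/t = 366800 / 66600 s = 5.51 A.

5.51 A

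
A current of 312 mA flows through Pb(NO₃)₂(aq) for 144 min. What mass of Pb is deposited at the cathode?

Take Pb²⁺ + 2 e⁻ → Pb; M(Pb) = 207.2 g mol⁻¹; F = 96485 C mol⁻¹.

2.89 g

Q = I·t = 0.3120 A × 8640.0 s = 2696 C.
n(e⁻) = Q/F = 2696 / 96485 = 0.02794 mol.
Pb²⁺ + 2 e⁻ → Pb, so n(Pb) = n(e⁻)/2 = 0.01397 mol.
m = n·M = 0.01397 × 207.2 = 2.89 g.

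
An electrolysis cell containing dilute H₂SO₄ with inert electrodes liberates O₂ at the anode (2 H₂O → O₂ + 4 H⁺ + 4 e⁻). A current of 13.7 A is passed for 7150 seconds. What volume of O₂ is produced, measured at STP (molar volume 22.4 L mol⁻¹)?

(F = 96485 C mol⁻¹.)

5.69 L

Q = I·t = 13.70 A × 7150.0 s = 97960 C.
n(e⁻) = Q/F = 97960 / 96485 = 1.015 mol.
4 electrons are transferred per O₂ molecule, so n(O₂) = 1.015 / 4 = 0.2538 mol.
V = n × V_m = 0.2538 × 22.4 = 5.69 L.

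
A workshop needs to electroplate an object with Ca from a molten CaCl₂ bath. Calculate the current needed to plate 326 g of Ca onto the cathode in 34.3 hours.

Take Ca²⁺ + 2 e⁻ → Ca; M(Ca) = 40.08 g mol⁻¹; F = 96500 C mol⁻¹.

12.7 A

n(Ca) = 326 / 40.08 = 8.134 mol.
n(e⁻) = 2 × 8.134 = 16.27 mol.
Q = n(e⁻)·F = 16.27 × 96500 = 1570000 C.
I = Q/t = 1570000 / 123480 s = 12.7 A.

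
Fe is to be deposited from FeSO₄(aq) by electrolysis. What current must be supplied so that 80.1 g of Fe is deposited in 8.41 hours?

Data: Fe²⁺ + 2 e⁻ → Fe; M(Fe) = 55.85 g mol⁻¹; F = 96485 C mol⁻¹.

n(Fe) = 80.1 / 55.85 = 1.434 mol.
n(e⁻) = 2 × 1.434 = 2.868 mol.
Q = n(e⁻)·F = 2.868 × 96485 = 276800 C.
I = Q/t = 276800 / 30276 s = 9.14 A.

9.14 A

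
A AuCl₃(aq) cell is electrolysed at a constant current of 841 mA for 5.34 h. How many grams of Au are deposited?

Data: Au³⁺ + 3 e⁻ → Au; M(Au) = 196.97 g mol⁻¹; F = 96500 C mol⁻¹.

11.0 g

Q = I·t = 0.8410 A × 19224 s = 16170 C.
n(e⁻) = Q/F = 16170 / 96500 = 0.1675 mol.
Au³⁺ + 3 e⁻ → Au, so n(Au) = n(e⁻)/3 = 0.05585 mol.
m = n·M = 0.05585 × 196.97 = 11.0 g.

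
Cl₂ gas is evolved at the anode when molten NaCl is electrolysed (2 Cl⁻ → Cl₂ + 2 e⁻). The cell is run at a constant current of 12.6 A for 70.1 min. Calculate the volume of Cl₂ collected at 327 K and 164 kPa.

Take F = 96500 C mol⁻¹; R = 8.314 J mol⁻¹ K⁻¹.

4.55 L

Q = I·t = 12.60 A × 4206.0 s = 53000 C.
n(e⁻) = Q/F = 53000 / 96500 = 0.5492 mol.
2 electrons are transferred per Cl₂ molecule, so n(Cl₂) = 0.5492 / 2 = 0.2746 mol.
V = nRT/P = (0.2746 × 8.314 × 327) / (164 × 10³ Pa) = 0.00455 m³ = 4.55 L.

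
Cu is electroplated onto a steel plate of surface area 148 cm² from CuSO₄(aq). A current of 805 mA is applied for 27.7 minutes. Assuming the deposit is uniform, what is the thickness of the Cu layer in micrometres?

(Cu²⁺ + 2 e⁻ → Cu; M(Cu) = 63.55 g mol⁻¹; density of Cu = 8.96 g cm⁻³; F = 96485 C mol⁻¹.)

3.32 μm

Q = I·t = 0.8050 × 1662.0 = 1338 C; n(e⁻) = 0.01387 mol.
n(Cu) = n(e⁻)/2 = 0.006933 mol, so m = 0.006933 × 63.55 = 0.4406 g.
Volume = m/ρ = 0.4406 / 8.96 = 0.04918 cm³.
Thickness = V/A = 0.04918 / 148 = 3.32 × 10⁻⁴ cm = 3.32 μm.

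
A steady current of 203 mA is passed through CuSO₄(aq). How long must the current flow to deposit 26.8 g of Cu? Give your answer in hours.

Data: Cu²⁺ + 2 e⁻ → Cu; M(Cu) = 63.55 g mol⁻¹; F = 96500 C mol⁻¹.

111 h

n(Cu) = m/M = 26.8 / 63.55 = 0.4217 mol.
Each Cu atom requires 2 electrons, so n(e⁻) = 2 × 0.4217 = 0.8434 mol.
Q = n(e⁻)·F = 0.8434 × 96500 = 81390 C.
t = Q/I = 81390 / 0.2030 A = 400900 s = 111 h.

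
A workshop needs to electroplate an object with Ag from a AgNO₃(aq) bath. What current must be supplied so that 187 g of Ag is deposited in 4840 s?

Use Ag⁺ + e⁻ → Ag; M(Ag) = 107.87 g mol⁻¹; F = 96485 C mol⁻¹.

n(Ag) = 187 / 107.87 = 1.734 mol.
n(e⁻) = 1 × 1.734 = 1.734 mol.
Q = n(e⁻)·F = 1.734 × 96485 = 167300 C.
I = Q/t = 167300 / 4840.0 s = 34.6 A.

34.6 A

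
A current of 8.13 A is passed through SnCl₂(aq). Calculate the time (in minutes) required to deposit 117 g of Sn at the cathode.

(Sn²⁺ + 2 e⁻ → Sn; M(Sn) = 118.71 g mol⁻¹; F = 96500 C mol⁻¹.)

390 min

n(Sn) = m/M = 117 / 118.71 = 0.9856 mol.
Each Sn atom requires 2 electrons, so n(e⁻) = 2 × 0.9856 = 1.971 mol.
Q = n(e⁻)·F = 1.971 × 96500 = 190200 C.
t = Q/I = 190200 / 8.130 A = 23400 s = 390 min.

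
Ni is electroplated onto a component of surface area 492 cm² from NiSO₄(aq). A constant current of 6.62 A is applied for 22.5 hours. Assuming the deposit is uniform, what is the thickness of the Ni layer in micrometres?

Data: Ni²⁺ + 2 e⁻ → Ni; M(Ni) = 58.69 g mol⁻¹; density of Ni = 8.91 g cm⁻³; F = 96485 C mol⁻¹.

Q = I·t = 6.620 × 81000 = 536200 C; n(e⁻) = 5.558 mol.
n(Ni) = n(e⁻)/2 = 2.779 mol, so m = 2.779 × 58.69 = 163.1 g.
Volume = m/ρ = 163.1 / 8.91 = 18.30 cm³.
Thickness = V/A = 18.30 / 492 = 0.0372 cm = 372 μm.

372 μm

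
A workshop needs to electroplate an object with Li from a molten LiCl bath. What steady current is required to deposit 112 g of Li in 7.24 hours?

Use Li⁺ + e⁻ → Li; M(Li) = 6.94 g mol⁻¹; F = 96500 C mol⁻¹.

59.8 A

n(Li) = 112 / 6.94 = 16.14 mol.
n(e⁻) = 1 × 16.14 = 16.14 mol.
Q = n(e⁻)·F = 16.14 × 96500 = 1557000 C.
I = Q/t = 1557000 / 26064 s = 59.8 A.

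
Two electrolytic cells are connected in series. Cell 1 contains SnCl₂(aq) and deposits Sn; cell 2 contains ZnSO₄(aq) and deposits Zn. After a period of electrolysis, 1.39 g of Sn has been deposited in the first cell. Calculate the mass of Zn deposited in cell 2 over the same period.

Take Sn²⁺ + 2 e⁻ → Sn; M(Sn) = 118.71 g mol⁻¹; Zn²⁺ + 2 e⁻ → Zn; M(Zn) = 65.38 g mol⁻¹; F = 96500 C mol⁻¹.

0.766 g

n(Sn) = 1.39 / 118.71 = 0.01171 mol.
Since Sn²⁺ + 2 e⁻ → Sn, n(e⁻) passed = 2 × 0.01171 = 0.02342 mol.
Cells in series carry the same charge, so the same 0.02342 mol of electrons passes through cell 2.
Zn²⁺ + 2 e⁻ → Zn, so n(Zn) = 0.02342 / 2 = 0.01171 mol.
m(Zn) = 0.01171 × 65.38 = 0.766 g.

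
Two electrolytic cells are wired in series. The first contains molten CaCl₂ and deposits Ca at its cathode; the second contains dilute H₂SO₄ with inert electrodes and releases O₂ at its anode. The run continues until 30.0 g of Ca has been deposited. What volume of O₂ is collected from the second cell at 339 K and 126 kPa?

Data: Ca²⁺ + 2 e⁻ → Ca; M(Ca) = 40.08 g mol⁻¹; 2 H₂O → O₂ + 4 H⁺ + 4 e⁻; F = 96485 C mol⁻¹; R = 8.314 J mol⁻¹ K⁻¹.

n(Ca) = 30.0 / 40.08 = 0.7485 mol, so n(e⁻) = 2 × 0.7485 = 1.497 mol.
The cells are in series, so the same 1.497 mol of electrons passes through the second cell.
2 H₂O → O₂ + 4 H⁺ + 4 e⁻ — 4 mol e⁻ per mol O₂, so n(O₂) = 1.497/4 = 0.3743 mol.
V = nRT/P = (0.3743 × 8.314 × 339) / (126 × 10³) = 0.00837 m³ = 8.37 L.

8.37 L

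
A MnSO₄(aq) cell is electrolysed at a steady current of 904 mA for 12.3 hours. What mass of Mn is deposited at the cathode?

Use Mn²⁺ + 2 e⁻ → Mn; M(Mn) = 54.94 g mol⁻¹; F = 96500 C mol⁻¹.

Q = I·t = 0.9040 A × 44280 s = 40030 C.
n(e⁻) = Q/F = 40030 / 96500 = 0.4148 mol.
Mn²⁺ + 2 e⁻ → Mn, so n(Mn) = n(e⁻)/2 = 0.2074 mol.
m = n·M = 0.2074 × 54.94 = 11.4 g.

11.4 g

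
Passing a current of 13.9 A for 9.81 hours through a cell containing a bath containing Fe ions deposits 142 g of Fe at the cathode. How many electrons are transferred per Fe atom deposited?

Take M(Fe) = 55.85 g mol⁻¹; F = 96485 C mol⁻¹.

Q = I·t = 13.90 A × 35316 s = 490900 C, so n(e⁻) = 490900/96485 = 5.088 mol.
n(Fe) deposited = 142 / 55.85 = 2.543 mol.
Electrons per atom = n(e⁻)/n(Fe) = 5.088 / 2.543 = 2.00 ≈ 2, so the ion is Fe²⁺.

2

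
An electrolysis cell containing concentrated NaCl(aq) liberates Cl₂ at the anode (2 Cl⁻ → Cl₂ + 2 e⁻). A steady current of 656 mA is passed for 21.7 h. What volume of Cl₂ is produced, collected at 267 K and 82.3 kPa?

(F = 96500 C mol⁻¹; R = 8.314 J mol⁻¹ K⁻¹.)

7.16 L

Q = I·t = 0.6560 A × 78120 s = 51250 C.
n(e⁻) = Q/F = 51250 / 96500 = 0.5311 mol.
2 electrons are transferred per Cl₂ molecule, so n(Cl₂) = 0.5311 / 2 = 0.2655 mol.
V = nRT/P = (0.2655 × 8.314 × 267) / (82.3 × 10³ Pa) = 0.00716 m³ = 7.16 L.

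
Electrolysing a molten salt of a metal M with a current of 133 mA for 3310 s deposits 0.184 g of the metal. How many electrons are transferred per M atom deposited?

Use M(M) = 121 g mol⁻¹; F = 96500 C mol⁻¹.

3

Q = I·t = 0.1330 A × 3310.0 s = 440.2 C, so n(e⁻) = 440.2/96500 = 0.004562 mol.
n(M) deposited = 0.184 / 121 = 0.001521 mol.
Electrons per atom = n(e⁻)/n(M) = 0.004562 / 0.001521 = 3.00 ≈ 3, so the ion is M³⁺.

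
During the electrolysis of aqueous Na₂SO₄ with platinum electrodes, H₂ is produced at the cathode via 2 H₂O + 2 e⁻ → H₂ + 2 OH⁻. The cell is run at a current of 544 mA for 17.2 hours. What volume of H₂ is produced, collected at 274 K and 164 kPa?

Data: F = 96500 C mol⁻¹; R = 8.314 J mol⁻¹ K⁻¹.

2.42 L

Q = I·t = 0.5440 A × 61920 s = 33680 C.
n(e⁻) = Q/F = 33680 / 96500 = 0.3491 mol.
2 electrons are transferred per H₂ molecule, so n(H₂) = 0.3491 / 2 = 0.1745 mol.
V = nRT/P = (0.1745 × 8.314 × 274) / (164 × 10³ Pa) = 0.00242 m³ = 2.42 L.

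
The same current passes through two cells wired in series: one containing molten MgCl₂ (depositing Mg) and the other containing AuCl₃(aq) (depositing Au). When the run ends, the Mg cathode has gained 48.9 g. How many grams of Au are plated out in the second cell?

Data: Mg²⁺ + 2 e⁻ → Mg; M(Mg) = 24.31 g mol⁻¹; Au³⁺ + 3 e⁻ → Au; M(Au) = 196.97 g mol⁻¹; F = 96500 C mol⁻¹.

n(Mg) = 48.9 / 24.31 = 2.012 mol.
Since Mg²⁺ + 2 e⁻ → Mg, n(e⁻) passed = 2 × 2.012 = 4.023 mol.
Cells in series carry the same charge, so the same 4.023 mol of electrons passes through cell 2.
Au³⁺ + 3 e⁻ → Au, so n(Au) = 4.023 / 3 = 1.341 mol.
m(Au) = 1.341 × 196.97 = 264 g.

264 g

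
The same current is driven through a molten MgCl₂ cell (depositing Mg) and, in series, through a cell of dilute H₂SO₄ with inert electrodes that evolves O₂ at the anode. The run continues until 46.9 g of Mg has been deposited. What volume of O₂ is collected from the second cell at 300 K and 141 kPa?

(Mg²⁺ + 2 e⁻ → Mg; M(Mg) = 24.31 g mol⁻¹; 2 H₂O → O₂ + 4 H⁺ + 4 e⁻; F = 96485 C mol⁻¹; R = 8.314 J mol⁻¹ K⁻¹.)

n(Mg) = 46.9 / 24.31 = 1.929 mol, so n(e⁻) = 2 × 1.929 = 3.858 mol.
The cells are in series, so the same 3.858 mol of electrons passes through the second cell.
2 H₂O → O₂ + 4 H⁺ + 4 e⁻ — 4 mol e⁻ per mol O₂, so n(O₂) = 3.858/4 = 0.9646 mol.
V = nRT/P = (0.9646 × 8.314 × 300) / (141 × 10³) = 0.0171 m³ = 17.1 L.

17.1 L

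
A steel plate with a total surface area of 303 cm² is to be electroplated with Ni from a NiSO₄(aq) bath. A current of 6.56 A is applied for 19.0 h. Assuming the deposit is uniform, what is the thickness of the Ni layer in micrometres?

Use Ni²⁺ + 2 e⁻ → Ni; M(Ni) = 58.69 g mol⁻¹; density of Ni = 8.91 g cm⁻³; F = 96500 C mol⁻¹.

Q = I·t = 6.560 × 68400 = 448700 C; n(e⁻) = 4.650 mol.
n(Ni) = n(e⁻)/2 = 2.325 mol, so m = 2.325 × 58.69 = 136.4 g.
Volume = m/ρ = 136.4 / 8.91 = 15.31 cm³.
Thickness = V/A = 15.31 / 303 = 0.0505 cm = 505 μm.

505 μm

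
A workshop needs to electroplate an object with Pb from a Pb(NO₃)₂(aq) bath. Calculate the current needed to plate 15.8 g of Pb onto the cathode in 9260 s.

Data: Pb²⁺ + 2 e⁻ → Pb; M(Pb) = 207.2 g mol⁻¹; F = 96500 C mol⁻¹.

1.59 A

n(Pb) = 15.8 / 207.2 = 0.07625 mol.
n(e⁻) = 2 × 0.07625 = 0.1525 mol.
Q = n(e⁻)·F = 0.1525 × 96500 = 14720 C.
I = Q/t = 14720 / 9260.0 s = 1.59 A.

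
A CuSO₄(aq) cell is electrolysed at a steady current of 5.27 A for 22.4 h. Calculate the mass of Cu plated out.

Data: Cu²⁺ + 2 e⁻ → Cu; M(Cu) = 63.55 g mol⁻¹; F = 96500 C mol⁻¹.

Q = I·t = 5.270 A × 80640 s = 425000 C.
n(e⁻) = Q/F = 425000 / 96500 = 4.404 mol.
Cu²⁺ + 2 e⁻ → Cu, so n(Cu) = n(e⁻)/2 = 2.202 mol.
m = n·M = 2.202 × 63.55 = 140 g.

140 g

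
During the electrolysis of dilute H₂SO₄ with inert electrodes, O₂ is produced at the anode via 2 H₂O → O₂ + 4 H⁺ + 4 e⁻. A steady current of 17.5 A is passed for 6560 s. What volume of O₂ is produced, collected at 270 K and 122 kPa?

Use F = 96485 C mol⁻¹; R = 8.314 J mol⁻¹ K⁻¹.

Q = I·t = 17.50 A × 6560.0 s = 114800 C.
n(e⁻) = Q/F = 114800 / 96485 = 1.190 mol.
4 electrons are transferred per O₂ molecule, so n(O₂) = 1.190 / 4 = 0.2975 mol.
V = nRT/P = (0.2975 × 8.314 × 270) / (122 × 10³ Pa) = 0.00547 m³ = 5.47 L.

5.47 L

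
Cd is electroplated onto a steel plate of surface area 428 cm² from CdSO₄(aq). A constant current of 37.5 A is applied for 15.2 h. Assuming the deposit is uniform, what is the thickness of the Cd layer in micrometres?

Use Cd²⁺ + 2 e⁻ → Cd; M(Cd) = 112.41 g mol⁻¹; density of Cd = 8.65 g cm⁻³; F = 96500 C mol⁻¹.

3230 μm

Q = I·t = 37.50 × 54720 = 2052000 C; n(e⁻) = 21.26 mol.
n(Cd) = n(e⁻)/2 = 10.63 mol, so m = 10.63 × 112.41 = 1195 g.
Volume = m/ρ = 1195 / 8.65 = 138.2 cm³.
Thickness = V/A = 138.2 / 428 = 0.323 cm = 3230 μm.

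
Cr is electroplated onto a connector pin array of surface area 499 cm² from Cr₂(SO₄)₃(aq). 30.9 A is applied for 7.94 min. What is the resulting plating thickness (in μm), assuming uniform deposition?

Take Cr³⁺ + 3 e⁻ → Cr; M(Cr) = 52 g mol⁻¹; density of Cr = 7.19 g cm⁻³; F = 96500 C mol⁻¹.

Q = I·t = 30.90 × 476.40 = 14720 C; n(e⁻) = 0.1525 mol.
n(Cr) = n(e⁻)/3 = 0.05085 mol, so m = 0.05085 × 52 = 2.644 g.
Volume = m/ρ = 2.644 / 7.19 = 0.3678 cm³.
Thickness = V/A = 0.3678 / 499 = 7.37 × 10⁻⁴ cm = 7.37 μm.

7.37 μm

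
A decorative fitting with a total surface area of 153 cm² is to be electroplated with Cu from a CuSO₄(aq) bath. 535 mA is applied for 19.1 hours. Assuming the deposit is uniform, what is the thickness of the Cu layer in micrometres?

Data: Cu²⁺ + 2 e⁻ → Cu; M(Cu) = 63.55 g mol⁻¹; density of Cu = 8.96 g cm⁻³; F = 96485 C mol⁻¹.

88.4 μm

Q = I·t = 0.5350 × 68760 = 36790 C; n(e⁻) = 0.3813 mol.
n(Cu) = n(e⁻)/2 = 0.1906 mol, so m = 0.1906 × 63.55 = 12.11 g.
Volume = m/ρ = 12.11 / 8.96 = 1.352 cm³.
Thickness = V/A = 1.352 / 153 = 0.00884 cm = 88.4 μm.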